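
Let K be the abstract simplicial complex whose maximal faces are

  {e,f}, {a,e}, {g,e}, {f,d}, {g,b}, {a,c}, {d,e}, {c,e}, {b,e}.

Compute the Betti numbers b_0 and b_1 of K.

b_0 = 1, b_1 = 3.

Take the total order a < b < c < d < e < f < g on the vertex set. Then K (dimension 1) consists of the simplices:

  0-simplices (7): a, b, c, d, e, f, g
  1-simplices (9): ac, ae, be, bg, ce, de, df, ef, eg

so the chain groups are C_0 ≅ Z^7, C_1 ≅ Z^9.

∂_1: C_1 → C_0 sends each edge [p,q] (with p < q) to q − p.
As a 7×9 matrix over Z this has rank 6, with invariant factors (1,1,1,1,1,1).

Now H_k = ker ∂_k / im ∂_{k+1}, so:

  H_0: rank C_0 − rank ∂_1 = 7 − 6 = 1, and the invariant factors of ∂_1 are all 1, so H_0 = Z.
  H_1: rank ker ∂_1 − rank ∂_2 = (9 − 6) − 0 = 3, and there is no ∂_2, so H_1 = Z^3.

As a check, the Euler characteristic is 7 − 9 = -2, which agrees with 1 − 3 = -2.

Hence the Betti numbers are b_0 = 1, b_1 = 3.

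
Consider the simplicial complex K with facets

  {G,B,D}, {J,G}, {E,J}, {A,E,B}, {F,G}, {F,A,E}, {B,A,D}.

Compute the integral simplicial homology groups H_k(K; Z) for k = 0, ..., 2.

K has 7 vertices, 12 edges, 4 triangles.
rank ∂_0 = 0, rank ∂_1 = 6 ⇒ b_0 = 7 − 0 − 6 = 1; all invariant factors of ∂_1 are 1 so no torsion. So H_0 = Z.
rank ∂_1 = 6, rank ∂_2 = 4 ⇒ b_1 = 12 − 6 − 4 = 2; all invariant factors of ∂_2 are 1 so no torsion. So H_1 = Z^2.
rank ∂_2 = 4, rank ∂_3 = 0 ⇒ b_2 = 4 − 4 − 0 = 0. So H_2 = 0.

H_0 = Z,  H_1 = Z^2,  H_2 = 0.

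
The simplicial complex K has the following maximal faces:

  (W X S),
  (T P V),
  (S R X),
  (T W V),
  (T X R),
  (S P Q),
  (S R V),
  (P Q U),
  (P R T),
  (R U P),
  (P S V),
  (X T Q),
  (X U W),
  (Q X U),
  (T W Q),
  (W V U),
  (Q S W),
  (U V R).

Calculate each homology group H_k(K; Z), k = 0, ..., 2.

H_0 ≅ Z,  H_1 ≅ Z ⊕ Z/2Z,  H_2 = 0.

Take the total order P < Q < R < S < T < U < V < W < X on the vertex set. Then K (dimension 2) consists of the simplices:

  0-simplices (9): P, Q, R, S, T, U, V, W, X
  1-simplices (27): PQ, PR, PS, PT, PU, PV, QS, QT, QU, QW, QX, RS, RT, RU, RV, RX, SV, SW, SX, TV, TW, TX, UV, UW, UX, VW, WX
  2-simplices (18): PQS, PQU, PRT, PRU, PSV, PTV, QSW, QTW, QTX, QUX, RSV, RSX, RTX, RUV, SWX, TVW, UVW, UWX

so the chain groups are C_0 ≅ Z^9, C_1 ≅ Z^27, C_2 ≅ Z^18.

∂_1: C_1 → C_0 sends each edge [p,q] (with p < q) to q − p.
As a 9×27 matrix over Z this has rank 8, with invariant factors (1,1,1,1,1,1,1,1).

The boundary map ∂_2: C_2 → C_1 sends each 2-simplex [p,q,r] to [q,r] − [p,r] + [p,q]. For instance
  ∂SWX = WX − SX + SW,
  ∂QSW = SW − QW + QS.
This gives a 27×18 integer matrix of rank 18; reducing to Smith normal form yields diagonal entries (1,1,1,1,1,1,1,1,1,1,1,1,1,1,1,1,1,2).

Reading off H_k = ker ∂_k / im ∂_{k+1}:

  H_0: rank C_0 − rank ∂_1 = 9 − 8 = 1, and the invariant factors of ∂_1 are all 1, so H_0 = Z.
  H_1: rank ker ∂_1 − rank ∂_2 = (27 − 8) − 18 = 1, and ∂_2 has invariant factor 2 > 1, so H_1 = Z ⊕ Z/2Z.
  H_2: rank ker ∂_2 − rank ∂_3 = (18 − 18) − 0 = 0, and there is no ∂_3, so H_2 = 0.

As a check, the Euler characteristic is 9 − 27 + 18 = 0, which agrees with 1 − 1 + 0 = 0.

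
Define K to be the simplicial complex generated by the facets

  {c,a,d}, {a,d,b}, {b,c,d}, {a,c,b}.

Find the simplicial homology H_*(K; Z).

K has 4 vertices, 6 edges, 4 triangles.
rank ∂_0 = 0, rank ∂_1 = 3 ⇒ b_0 = 4 − 0 − 3 = 1; all invariant factors of ∂_1 are 1 so no torsion. So H_0 = Z.
rank ∂_1 = 3, rank ∂_2 = 3 ⇒ b_1 = 6 − 3 − 3 = 0; all invariant factors of ∂_2 are 1 so no torsion. So H_1 = 0.
rank ∂_2 = 3, rank ∂_3 = 0 ⇒ b_2 = 4 − 3 − 0 = 1. So H_2 = Z.

H_0 = Z,  H_1 = 0,  H_2 = Z.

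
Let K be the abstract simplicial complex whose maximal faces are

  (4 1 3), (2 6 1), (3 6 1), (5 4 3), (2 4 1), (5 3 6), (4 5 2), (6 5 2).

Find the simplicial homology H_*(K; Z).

H_0 ≅ Z,  H_1 = 0,  H_2 ≅ Z.

We work with the vertex ordering 1 < 2 < 3 < 4 < 5 < 6. The simplices of K, each written with vertices in increasing order, are:

  0-simplices (6): [1], [2], [3], [4], [5], [6]
  1-simplices (12): [1,2], [1,3], [1,4], [1,6], [2,4], [2,5], [2,6], [3,4], [3,5], [3,6], [4,5], [5,6]
  2-simplices (8): [1,2,4], [1,2,6], [1,3,4], [1,3,6], [2,4,5], [2,5,6], [3,4,5], [3,5,6]

so the chain groups are C_0 ≅ Z^6, C_1 ≅ Z^12, C_2 ≅ Z^8.

∂_1: C_1 → C_0 maps an edge to its endpoints' difference, ∂[p,q] = q − p. For instance
  ∂[3,4] = [4] − [3].
As a 6×12 matrix over Z this has rank 5, with invariant factors (1,1,1,1,1).

∂_2: C_2 → C_1 acts by ∂[p,q,r] = [q,r] − [p,r] + [p,q]. For instance
  ∂[1,3,4] = [3,4] − [1,4] + [1,3],
  ∂[1,2,6] = [2,6] − [1,6] + [1,2].
The 12×8 boundary matrix has rank 7 and Smith normal form diag(1,1,1,1,1,1,1).

Reading off H_k = ker ∂_k / im ∂_{k+1}:

  H_0: rank C_0 − rank ∂_1 = 6 − 5 = 1, and the invariant factors of ∂_1 are all 1, so H_0 ≅ Z.
  H_1: rank ker ∂_1 − rank ∂_2 = (12 − 5) − 7 = 0, and the invariant factors of ∂_2 are all 1, so H_1 ≅ 0.
  H_2: rank ker ∂_2 − rank ∂_3 = (8 − 7) − 0 = 1, and there is no ∂_3, so H_2 ≅ Z.

As a check, the Euler characteristic is 6 − 12 + 8 = 2, which agrees with 1 − 0 + 1 = 2.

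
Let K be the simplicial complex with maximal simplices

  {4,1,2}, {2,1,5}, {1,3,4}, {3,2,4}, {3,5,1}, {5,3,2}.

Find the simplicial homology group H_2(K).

We work with the vertex ordering 1 < 2 < 3 < 4 < 5. The simplices of K, each written with vertices in increasing order, are:

  0-simplices (5): [1], [2], [3], [4], [5]
  1-simplices (9): [1,2], [1,3], [1,4], [1,5], [2,3], [2,4], [2,5], [3,4], [3,5]
  2-simplices (6): [1,2,4], [1,2,5], [1,3,4], [1,3,5], [2,3,4], [2,3,5]

giving chain groups C_0 ≅ Z^5, C_1 ≅ Z^9, C_2 ≅ Z^6.

∂_1: C_1 → C_0 maps an edge to its endpoints' difference, ∂[p,q] = q − p.
The resulting 5×9 matrix has rank 4, and its Smith normal form has invariant factors (1,1,1,1).

Boundary ∂_2: C_2 → C_1 maps a triangle to the signed sum of its edges. For instance
  ∂[2,3,5] = [3,5] − [2,5] + [2,3],
  ∂[1,3,5] = [3,5] − [1,5] + [1,3].
As a 9×6 matrix over Z this has rank 5, with invariant factors (1,1,1,1,1).

From H_k ≅ ker(∂_k) / im(∂_{k+1}) we obtain:

  H_2: rank ker ∂_2 − rank ∂_3 = (6 − 5) − 0 = 1, and there is no ∂_3, so H_2 = Z.

(K is a triangulation of the 2-sphere S^2.)

H_2 = Z.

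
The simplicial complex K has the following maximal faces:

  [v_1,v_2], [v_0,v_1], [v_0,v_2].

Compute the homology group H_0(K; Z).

H_0 ≅ Z.

Order the vertices as v_0 < v_1 < v_2. Listing each simplex with vertices in this order, K has dimension 1 with simplices:

  0-simplices (3): [v_0], [v_1], [v_2]
  1-simplices (3): [v_0,v_1], [v_0,v_2], [v_1,v_2]

so the chain groups are C_0 ≅ Z^3, C_1 ≅ Z^3.

Boundary ∂_1: C_1 → C_0 sends each edge [p,q] (with p < q) to q − p.
As a 3×3 matrix over Z this has rank 2, with invariant factors (1,1).

From H_k ≅ ker(∂_k) / im(∂_{k+1}) we obtain:

  H_0: rank C_0 − rank ∂_1 = 3 − 2 = 1, and the invariant factors of ∂_1 are all 1, so H_0 = Z.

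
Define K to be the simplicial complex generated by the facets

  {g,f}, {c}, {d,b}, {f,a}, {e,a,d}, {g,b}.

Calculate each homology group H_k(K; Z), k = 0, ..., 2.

H_0 = Z^2,  H_1 = Z,  H_2 = 0.

Fix the vertex order a < b < c < d < e < f < g and write every simplex with vertices in increasing order. Then dim K = 2 and the simplices of K are:

  0-simplices (7): a, b, c, d, e, f, g
  1-simplices (7): ad, ae, af, bd, bg, de, fg
  2-simplices (1): ade

Hence C_0 ≅ Z^7, C_1 ≅ Z^7, C_2 ≅ Z^1.

∂_1: C_1 → C_0 is given by ∂[p,q] = [q] − [p].
The 7×7 boundary matrix has rank 5 and Smith normal form diag(1,1,1,1,1).

The boundary map ∂_2: C_2 → C_1 acts by ∂[p,q,r] = [q,r] − [p,r] + [p,q]. For instance
  ∂ade = de − ae + ad.
The 7×1 boundary matrix has rank 1 and Smith normal form diag(1).

From H_k ≅ ker(∂_k) / im(∂_{k+1}) we obtain:

  H_0: rank C_0 − rank ∂_1 = 7 − 5 = 2, and the invariant factors of ∂_1 are all 1, so H_0 ≅ Z^2.
  H_1: rank ker ∂_1 − rank ∂_2 = (7 − 5) − 1 = 1, and the invariant factors of ∂_2 are all 1, so H_1 ≅ Z.
  H_2: rank ker ∂_2 − rank ∂_3 = (1 − 1) − 0 = 0, and there is no ∂_3, so H_2 ≅ 0.

As a check, the Euler characteristic is 7 − 7 + 1 = 1, which agrees with 2 − 1 + 0 = 1.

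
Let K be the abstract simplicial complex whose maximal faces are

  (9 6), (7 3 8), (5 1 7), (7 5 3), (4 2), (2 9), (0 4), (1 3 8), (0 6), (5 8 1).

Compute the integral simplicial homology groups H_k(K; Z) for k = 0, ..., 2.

H_0 ≅ Z^2,  H_1 ≅ Z^2,  H_2 = 0.

Take the total order 0 < 1 < 2 < 3 < 4 < 5 < 6 < 7 < 8 < 9 on the vertex set. Then K (dimension 2) consists of the simplices:

  0-simplices (10): [0], [1], [2], [3], [4], [5], [6], [7], [8], [9]
  1-simplices (15): [0,4], [0,6], [1,3], [1,5], [1,7], [1,8], [2,4], [2,9], [3,5], [3,7], [3,8], [5,7], [5,8], [6,9], [7,8]
  2-simplices (5): [1,3,8], [1,5,7], [1,5,8], [3,5,7], [3,7,8]

Hence C_0 ≅ Z^10, C_1 ≅ Z^15, C_2 ≅ Z^5.

∂_1: C_1 → C_0 is given by ∂[p,q] = [q] − [p]. For instance
  ∂[3,5] = [5] − [3].
This gives a 10×15 integer matrix of rank 8; reducing to Smith normal form yields diagonal entries (1,1,1,1,1,1,1,1).

Boundary ∂_2: C_2 → C_1 maps a triangle to the signed sum of its edges. For instance
  ∂[1,5,7] = [5,7] − [1,7] + [1,5],
  ∂[3,5,7] = [5,7] − [3,7] + [3,5].
The resulting 15×5 matrix has rank 5, and its Smith normal form has invariant factors (1,1,1,1,1).

From H_k ≅ ker(∂_k) / im(∂_{k+1}) we obtain:

  H_0: rank C_0 − rank ∂_1 = 10 − 8 = 2, and the invariant factors of ∂_1 are all 1, so H_0 = Z^2.
  H_1: rank ker ∂_1 − rank ∂_2 = (15 − 8) − 5 = 2, and the invariant factors of ∂_2 are all 1, so H_1 = Z^2.
  H_2: rank ker ∂_2 − rank ∂_3 = (5 − 5) − 0 = 0, and there is no ∂_3, so H_2 = 0.

As a check, the Euler characteristic is 10 − 15 + 5 = 0, which agrees with 2 − 2 + 0 = 0.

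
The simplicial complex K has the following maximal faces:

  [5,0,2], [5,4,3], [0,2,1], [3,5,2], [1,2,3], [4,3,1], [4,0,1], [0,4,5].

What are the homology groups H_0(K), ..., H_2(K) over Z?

Fix the vertex order 0 < 1 < 2 < 3 < 4 < 5 and write every simplex with vertices in increasing order. Then dim K = 2 and the simplices of K are:

  0-simplices (6): [0], [1], [2], [3], [4], [5]
  1-simplices (12): [0,1], [0,2], [0,4], [0,5], [1,2], [1,3], [1,4], [2,3], [2,5], [3,4], [3,5], [4,5]
  2-simplices (8): [0,1,2], [0,1,4], [0,2,5], [0,4,5], [1,2,3], [1,3,4], [2,3,5], [3,4,5]

so the chain groups are C_0 ≅ Z^6, C_1 ≅ Z^12, C_2 ≅ Z^8.

Boundary ∂_1: C_1 → C_0 maps an edge to its endpoints' difference, ∂[p,q] = q − p.
As a 6×12 matrix over Z this has rank 5, with invariant factors (1,1,1,1,1).

∂_2: C_2 → C_1 acts by ∂[p,q,r] = [q,r] − [p,r] + [p,q]. For instance
  ∂[0,1,2] = [1,2] − [0,2] + [0,1],
  ∂[3,4,5] = [4,5] − [3,5] + [3,4].
The resulting 12×8 matrix has rank 7, and its Smith normal form has invariant factors (1,1,1,1,1,1,1).

From H_k ≅ ker(∂_k) / im(∂_{k+1}) we obtain:

  H_0: rank C_0 − rank ∂_1 = 6 − 5 = 1, and the invariant factors of ∂_1 are all 1, so H_0 = Z.
  H_1: rank ker ∂_1 − rank ∂_2 = (12 − 5) − 7 = 0, and the invariant factors of ∂_2 are all 1, so H_1 = 0.
  H_2: rank ker ∂_2 − rank ∂_3 = (8 − 7) − 0 = 1, and there is no ∂_3, so H_2 = Z.

As a check, the Euler characteristic is 6 − 12 + 8 = 2, which agrees with 1 − 0 + 1 = 2.
(K is a triangulation of the 2-sphere S^2.)

H_0 = Z,  H_1 = 0,  H_2 = Z.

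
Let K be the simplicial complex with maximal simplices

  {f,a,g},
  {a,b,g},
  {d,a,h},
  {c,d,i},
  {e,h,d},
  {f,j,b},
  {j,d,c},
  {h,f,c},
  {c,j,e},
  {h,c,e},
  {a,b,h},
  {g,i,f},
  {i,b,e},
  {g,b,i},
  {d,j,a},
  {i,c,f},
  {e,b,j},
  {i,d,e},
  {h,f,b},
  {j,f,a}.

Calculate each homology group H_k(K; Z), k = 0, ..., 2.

We work with the vertex ordering a < b < c < d < e < f < g < h < i < j. The simplices of K, each written with vertices in increasing order, are:

  0-simplices (10): a, b, c, d, e, f, g, h, i, j
  1-simplices (30): ab, ad, af, ag, ah, aj, be, bf, bg, bh, bi, bj, cd, ce, cf, ch, ci, cj, de, dh, di, dj, eh, ei, ej, fg, fh, fi, fj, gi
  2-simplices (20): abg, abh, adh, adj, afg, afj, bei, bej, bfh, bfj, bgi, cdi, cdj, ceh, cej, cfh, cfi, deh, dei, fgi

giving chain groups C_0 ≅ Z^10, C_1 ≅ Z^30, C_2 ≅ Z^20.

∂_1: C_1 → C_0 maps an edge to its endpoints' difference, ∂[p,q] = q − p. For instance
  ∂ei = i − e.
As a 10×30 matrix over Z this has rank 9, with invariant factors (1,1,1,1,1,1,1,1,1).

∂_2: C_2 → C_1 maps a triangle to the signed sum of its edges. For instance
  ∂cfh = fh − ch + cf,
  ∂abg = bg − ag + ab.
The 30×20 boundary matrix has rank 20 and Smith normal form diag(1,1,1,1,1,1,1,1,1,1,1,1,1,1,1,1,1,1,1,2).

From H_k ≅ ker(∂_k) / im(∂_{k+1}) we obtain:

  H_0: rank C_0 − rank ∂_1 = 10 − 9 = 1, and the invariant factors of ∂_1 are all 1, so H_0 = Z.
  H_1: rank ker ∂_1 − rank ∂_2 = (30 − 9) − 20 = 1, and ∂_2 has invariant factor 2 > 1, so H_1 = Z ⊕ Z/2.
  H_2: rank ker ∂_2 − rank ∂_3 = (20 − 20) − 0 = 0, and there is no ∂_3, so H_2 = 0.

As a check, the Euler characteristic is 10 − 30 + 20 = 0, which agrees with 1 − 1 + 0 = 0.

H_0 ≅ Z,  H_1 ≅ Z ⊕ Z/2,  H_2 = 0.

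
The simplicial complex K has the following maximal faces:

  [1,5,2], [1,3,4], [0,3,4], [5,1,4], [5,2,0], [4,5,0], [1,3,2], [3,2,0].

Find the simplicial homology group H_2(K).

Take the total order 0 < 1 < 2 < 3 < 4 < 5 on the vertex set. Then K (dimension 2) consists of the simplices:

  0-simplices (6): [0], [1], [2], [3], [4], [5]
  1-simplices (12): [0,2], [0,3], [0,4], [0,5], [1,2], [1,3], [1,4], [1,5], [2,3], [2,5], [3,4], [4,5]
  2-simplices (8): [0,2,3], [0,2,5], [0,3,4], [0,4,5], [1,2,3], [1,2,5], [1,3,4], [1,4,5]

so the chain groups are C_0 ≅ Z^6, C_1 ≅ Z^12, C_2 ≅ Z^8.

∂_1: C_1 → C_0 maps an edge to its endpoints' difference, ∂[p,q] = q − p. For instance
  ∂[2,3] = [3] − [2].
This gives a 6×12 integer matrix of rank 5; reducing to Smith normal form yields diagonal entries (1,1,1,1,1).

∂_2: C_2 → C_1 maps a triangle to the signed sum of its edges. For instance
  ∂[1,4,5] = [4,5] − [1,5] + [1,4],
  ∂[0,2,3] = [2,3] − [0,3] + [0,2].
The resulting 12×8 matrix has rank 7, and its Smith normal form has invariant factors (1,1,1,1,1,1,1).

Computing H_k = (kernel of ∂_k) / (image of ∂_{k+1}):

  H_2: rank ker ∂_2 − rank ∂_3 = (8 − 7) − 0 = 1, and there is no ∂_3, so H_2 = Z.

H_2 ≅ Z.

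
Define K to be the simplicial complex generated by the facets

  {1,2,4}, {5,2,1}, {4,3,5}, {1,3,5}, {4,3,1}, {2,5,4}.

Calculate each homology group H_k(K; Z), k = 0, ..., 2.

H_0 ≅ Z,  H_1 = 0,  H_2 ≅ Z.

Fix the vertex order 1 < 2 < 3 < 4 < 5 and write every simplex with vertices in increasing order. Then dim K = 2 and the simplices of K are:

  0-simplices (5): [1], [2], [3], [4], [5]
  1-simplices (9): [1,2], [1,3], [1,4], [1,5], [2,4], [2,5], [3,4], [3,5], [4,5]
  2-simplices (6): [1,2,4], [1,2,5], [1,3,4], [1,3,5], [2,4,5], [3,4,5]

giving chain groups C_0 ≅ Z^5, C_1 ≅ Z^9, C_2 ≅ Z^6.

The boundary map ∂_1: C_1 → C_0 is given by ∂[p,q] = [q] − [p]. For instance
  ∂[2,5] = [5] − [2].
The resulting 5×9 matrix has rank 4, and its Smith normal form has invariant factors (1,1,1,1).

The boundary map ∂_2: C_2 → C_1 sends each 2-simplex [p,q,r] to [q,r] − [p,r] + [p,q]. For instance
  ∂[2,4,5] = [4,5] − [2,5] + [2,4],
  ∂[1,2,4] = [2,4] − [1,4] + [1,2].
The resulting 9×6 matrix has rank 5, and its Smith normal form has invariant factors (1,1,1,1,1).

Now H_k = ker ∂_k / im ∂_{k+1}, so:

  H_0: rank C_0 − rank ∂_1 = 5 − 4 = 1, and the invariant factors of ∂_1 are all 1, so H_0 ≅ Z.
  H_1: rank ker ∂_1 − rank ∂_2 = (9 − 4) − 5 = 0, and the invariant factors of ∂_2 are all 1, so H_1 ≅ 0.
  H_2: rank ker ∂_2 − rank ∂_3 = (6 − 5) − 0 = 1, and there is no ∂_3, so H_2 ≅ Z.

As a check, the Euler characteristic is 5 − 9 + 6 = 2, which agrees with 1 − 0 + 1 = 2.
(K is a triangulation of the 2-sphere S^2.)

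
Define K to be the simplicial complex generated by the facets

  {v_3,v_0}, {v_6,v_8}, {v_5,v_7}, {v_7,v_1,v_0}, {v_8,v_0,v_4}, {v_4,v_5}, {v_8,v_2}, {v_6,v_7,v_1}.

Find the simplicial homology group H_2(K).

H_2 = 0.

Order the vertices as v_0 < v_1 < v_2 < v_3 < v_4 < v_5 < v_6 < v_7 < v_8. Listing each simplex with vertices in this order, K has dimension 2 with simplices:

  0-simplices (9): [v_0], [v_1], [v_2], [v_3], [v_4], [v_5], [v_6], [v_7], [v_8]
  1-simplices (13): [v_0,v_1], [v_0,v_3], [v_0,v_4], [v_0,v_7], [v_0,v_8], [v_1,v_6], [v_1,v_7], [v_2,v_8], [v_4,v_5], [v_4,v_8], [v_5,v_7], [v_6,v_7], [v_6,v_8]
  2-simplices (3): [v_0,v_1,v_7], [v_0,v_4,v_8], [v_1,v_6,v_7]

so the chain groups are C_0 ≅ Z^9, C_1 ≅ Z^13, C_2 ≅ Z^3.

Boundary ∂_1: C_1 → C_0 is given by ∂[p,q] = [q] − [p].
As a 9×13 matrix over Z this has rank 8, with invariant factors (1,1,1,1,1,1,1,1).

Boundary ∂_2: C_2 → C_1 maps a triangle to the signed sum of its edges. For instance
  ∂[v_1,v_6,v_7] = [v_6,v_7] − [v_1,v_7] + [v_1,v_6],
  ∂[v_0,v_1,v_7] = [v_1,v_7] − [v_0,v_7] + [v_0,v_1].
As a 13×3 matrix over Z this has rank 3, with invariant factors (1,1,1).

From H_k ≅ ker(∂_k) / im(∂_{k+1}) we obtain:

  H_2: rank ker ∂_2 − rank ∂_3 = (3 − 3) − 0 = 0, and there is no ∂_3, so H_2 ≅ 0.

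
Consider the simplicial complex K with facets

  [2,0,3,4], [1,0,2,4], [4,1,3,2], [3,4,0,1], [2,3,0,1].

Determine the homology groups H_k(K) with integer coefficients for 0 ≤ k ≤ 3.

H_0 ≅ Z,  H_1 = 0,  H_2 = 0,  H_3 ≅ Z.

Take the total order 0 < 1 < 2 < 3 < 4 on the vertex set. Then K (dimension 3) consists of the simplices:

  0-simplices (5): [0], [1], [2], [3], [4]
  1-simplices (10): [0,1], [0,2], [0,3], [0,4], [1,2], [1,3], [1,4], [2,3], [2,4], [3,4]
  2-simplices (10): [0,1,2], [0,1,3], [0,1,4], [0,2,3], [0,2,4], [0,3,4], [1,2,3], [1,2,4], [1,3,4], [2,3,4]
  3-simplices (5): [0,1,2,3], [0,1,2,4], [0,1,3,4], [0,2,3,4], [1,2,3,4]

giving chain groups C_0 ≅ Z^5, C_1 ≅ Z^10, C_2 ≅ Z^10, C_3 ≅ Z^5.

Boundary ∂_1: C_1 → C_0 sends each edge [p,q] (with p < q) to q − p.
The 5×10 boundary matrix has rank 4 and Smith normal form diag(1,1,1,1).

∂_2: C_2 → C_1 sends each 2-simplex [p,q,r] to [q,r] − [p,r] + [p,q]. For instance
  ∂[1,2,4] = [2,4] − [1,4] + [1,2],
  ∂[0,3,4] = [3,4] − [0,4] + [0,3].
As a 10×10 matrix over Z this has rank 6, with invariant factors (1,1,1,1,1,1).

Boundary ∂_3: C_3 → C_2 sends each 3-simplex σ to the alternating sum Σ_i (−1)^i (σ with its i-th vertex removed). For instance
  ∂[0,1,2,4] = [1,2,4] − [0,2,4] + [0,1,4] − [0,1,2],
  ∂[0,1,2,3] = [1,2,3] − [0,2,3] + [0,1,3] − [0,1,2].
The 10×5 boundary matrix has rank 4 and Smith normal form diag(1,1,1,1).

Now H_k = ker ∂_k / im ∂_{k+1}, so:

  H_0: rank C_0 − rank ∂_1 = 5 − 4 = 1, and the invariant factors of ∂_1 are all 1, so H_0 = Z.
  H_1: rank ker ∂_1 − rank ∂_2 = (10 − 4) − 6 = 0, and the invariant factors of ∂_2 are all 1, so H_1 = 0.
  H_2: rank ker ∂_2 − rank ∂_3 = (10 − 6) − 4 = 0, and the invariant factors of ∂_3 are all 1, so H_2 = 0.
  H_3: rank ker ∂_3 − rank ∂_4 = (5 − 4) − 0 = 1, and there is no ∂_4, so H_3 = Z.

As a check, the Euler characteristic is 5 − 10 + 10 − 5 = 0, which agrees with 1 − 0 + 0 − 1 = 0.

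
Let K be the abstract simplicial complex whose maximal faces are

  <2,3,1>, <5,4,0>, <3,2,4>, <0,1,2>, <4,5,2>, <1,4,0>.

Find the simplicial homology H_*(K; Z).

We work with the vertex ordering 0 < 1 < 2 < 3 < 4 < 5. The simplices of K, each written with vertices in increasing order, are:

  0-simplices (6): [0], [1], [2], [3], [4], [5]
  1-simplices (12): [0,1], [0,2], [0,4], [0,5], [1,2], [1,3], [1,4], [2,3], [2,4], [2,5], [3,4], [4,5]
  2-simplices (6): [0,1,2], [0,1,4], [0,4,5], [1,2,3], [2,3,4], [2,4,5]

Hence C_0 ≅ Z^6, C_1 ≅ Z^12, C_2 ≅ Z^6.

Boundary ∂_1: C_1 → C_0 sends each edge [p,q] (with p < q) to q − p. For instance
  ∂[1,4] = [4] − [1].
This gives a 6×12 integer matrix of rank 5; reducing to Smith normal form yields diagonal entries (1,1,1,1,1).

The boundary map ∂_2: C_2 → C_1 sends each 2-simplex [p,q,r] to [q,r] − [p,r] + [p,q]. For instance
  ∂[1,2,3] = [2,3] − [1,3] + [1,2],
  ∂[0,1,2] = [1,2] − [0,2] + [0,1].
As a 12×6 matrix over Z this has rank 6, with invariant factors (1,1,1,1,1,1).

Now H_k = ker ∂_k / im ∂_{k+1}, so:

  H_0: rank C_0 − rank ∂_1 = 6 − 5 = 1, and the invariant factors of ∂_1 are all 1, so H_0 = Z.
  H_1: rank ker ∂_1 − rank ∂_2 = (12 − 5) − 6 = 1, and the invariant factors of ∂_2 are all 1, so H_1 = Z.
  H_2: rank ker ∂_2 − rank ∂_3 = (6 − 6) − 0 = 0, and there is no ∂_3, so H_2 = 0.

H_0 = Z,  H_1 = Z,  H_2 = 0.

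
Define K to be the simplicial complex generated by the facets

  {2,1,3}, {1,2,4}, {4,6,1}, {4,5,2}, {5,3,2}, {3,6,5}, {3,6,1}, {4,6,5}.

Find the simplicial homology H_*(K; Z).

Fix the vertex order 1 < 2 < 3 < 4 < 5 < 6 and write every simplex with vertices in increasing order. Then dim K = 2 and the simplices of K are:

  0-simplices (6): [1], [2], [3], [4], [5], [6]
  1-simplices (12): [1,2], [1,3], [1,4], [1,6], [2,3], [2,4], [2,5], [3,5], [3,6], [4,5], [4,6], [5,6]
  2-simplices (8): [1,2,3], [1,2,4], [1,3,6], [1,4,6], [2,3,5], [2,4,5], [3,5,6], [4,5,6]

so the chain groups are C_0 ≅ Z^6, C_1 ≅ Z^12, C_2 ≅ Z^8.

The boundary map ∂_1: C_1 → C_0 maps an edge to its endpoints' difference, ∂[p,q] = q − p.
This gives a 6×12 integer matrix of rank 5; reducing to Smith normal form yields diagonal entries (1,1,1,1,1).

∂_2: C_2 → C_1 sends each 2-simplex [p,q,r] to [q,r] − [p,r] + [p,q]. For instance
  ∂[2,4,5] = [4,5] − [2,5] + [2,4],
  ∂[1,3,6] = [3,6] − [1,6] + [1,3].
This gives a 12×8 integer matrix of rank 7; reducing to Smith normal form yields diagonal entries (1,1,1,1,1,1,1).

Now H_k = ker ∂_k / im ∂_{k+1}, so:

  H_0: rank C_0 − rank ∂_1 = 6 − 5 = 1, and the invariant factors of ∂_1 are all 1, so H_0 = Z.
  H_1: rank ker ∂_1 − rank ∂_2 = (12 − 5) − 7 = 0, and the invariant factors of ∂_2 are all 1, so H_1 = 0.
  H_2: rank ker ∂_2 − rank ∂_3 = (8 − 7) − 0 = 1, and there is no ∂_3, so H_2 = Z.

(K is a triangulation of the 2-sphere S^2.)

H_0 = Z,  H_1 = 0,  H_2 = Z.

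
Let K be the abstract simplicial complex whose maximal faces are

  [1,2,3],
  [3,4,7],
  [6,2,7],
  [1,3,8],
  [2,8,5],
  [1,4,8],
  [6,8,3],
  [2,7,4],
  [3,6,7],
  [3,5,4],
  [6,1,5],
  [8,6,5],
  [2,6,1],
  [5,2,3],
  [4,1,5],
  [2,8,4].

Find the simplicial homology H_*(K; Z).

H_0 ≅ Z,  H_1 ≅ Z^2,  H_2 ≅ Z.

Take the total order 1 < 2 < 3 < 4 < 5 < 6 < 7 < 8 on the vertex set. Then K (dimension 2) consists of the simplices:

  0-simplices (8): [1], [2], [3], [4], [5], [6], [7], [8]
  1-simplices (24): (24 of them)
  2-simplices (16): [1,2,3], [1,2,6], [1,3,8], [1,4,5], [1,4,8], [1,5,6], [2,3,5], [2,4,7], [2,4,8], [2,5,8], [2,6,7], [3,4,5], [3,4,7], [3,6,7], [3,6,8], [5,6,8]

Hence C_0 ≅ Z^8, C_1 ≅ Z^24, C_2 ≅ Z^16.

Boundary ∂_1: C_1 → C_0 maps an edge to its endpoints' difference, ∂[p,q] = q − p. For instance
  ∂[1,5] = [5] − [1].
The resulting 8×24 matrix has rank 7, and its Smith normal form has invariant factors (1,1,1,1,1,1,1).

Boundary ∂_2: C_2 → C_1 maps a triangle to the signed sum of its edges. For instance
  ∂[2,5,8] = [5,8] − [2,8] + [2,5],
  ∂[1,4,8] = [4,8] − [1,8] + [1,4].
As a 24×16 matrix over Z this has rank 15, with invariant factors (1,1,1,1,1,1,1,1,1,1,1,1,1,1,1).

Now H_k = ker ∂_k / im ∂_{k+1}, so:

  H_0: rank C_0 − rank ∂_1 = 8 − 7 = 1, and the invariant factors of ∂_1 are all 1, so H_0 ≅ Z.
  H_1: rank ker ∂_1 − rank ∂_2 = (24 − 7) − 15 = 2, and the invariant factors of ∂_2 are all 1, so H_1 ≅ Z^2.
  H_2: rank ker ∂_2 − rank ∂_3 = (16 − 15) − 0 = 1, and there is no ∂_3, so H_2 ≅ Z.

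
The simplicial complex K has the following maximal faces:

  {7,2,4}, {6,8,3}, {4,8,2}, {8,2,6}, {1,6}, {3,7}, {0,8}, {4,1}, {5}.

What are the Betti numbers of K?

We work with the vertex ordering 0 < 1 < 2 < 3 < 4 < 5 < 6 < 7 < 8. The simplices of K, each written with vertices in increasing order, are:

  0-simplices (9): [0], [1], [2], [3], [4], [5], [6], [7], [8]
  1-simplices (13): [0,8], [1,4], [1,6], [2,4], [2,6], [2,7], [2,8], [3,6], [3,7], [3,8], [4,7], [4,8], [6,8]
  2-simplices (4): [2,4,7], [2,4,8], [2,6,8], [3,6,8]

so the chain groups are C_0 ≅ Z^9, C_1 ≅ Z^13, C_2 ≅ Z^4.

∂_1: C_1 → C_0 is given by ∂[p,q] = [q] − [p]. For instance
  ∂[4,7] = [7] − [4].
As a 9×13 matrix over Z this has rank 7, with invariant factors (1,1,1,1,1,1,1).

Boundary ∂_2: C_2 → C_1 sends each 2-simplex [p,q,r] to [q,r] − [p,r] + [p,q]. For instance
  ∂[2,4,8] = [4,8] − [2,8] + [2,4],
  ∂[2,6,8] = [6,8] − [2,8] + [2,6].
This gives a 13×4 integer matrix of rank 4; reducing to Smith normal form yields diagonal entries (1,1,1,1).

From H_k ≅ ker(∂_k) / im(∂_{k+1}) we obtain:

  H_0: rank C_0 − rank ∂_1 = 9 − 7 = 2, and the invariant factors of ∂_1 are all 1, so H_0 = Z^2.
  H_1: rank ker ∂_1 − rank ∂_2 = (13 − 7) − 4 = 2, and the invariant factors of ∂_2 are all 1, so H_1 = Z^2.
  H_2: rank ker ∂_2 − rank ∂_3 = (4 − 4) − 0 = 0, and there is no ∂_3, so H_2 = 0.

Hence the Betti numbers are b_0 = 2, b_1 = 2, b_2 = 0.

b_0 = 2, b_1 = 2, b_2 = 0.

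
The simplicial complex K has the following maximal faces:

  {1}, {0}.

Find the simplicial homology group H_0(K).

H_0 = Z^2.

We work with the vertex ordering 0 < 1. The simplices of K, each written with vertices in increasing order, are:

  0-simplices (2): [0], [1]

giving chain groups C_0 ≅ Z^2.

From H_k ≅ ker(∂_k) / im(∂_{k+1}) we obtain:

  H_0: rank C_0 − rank ∂_1 = 2 − 0 = 2, and there is no ∂_1, so H_0 = Z^2.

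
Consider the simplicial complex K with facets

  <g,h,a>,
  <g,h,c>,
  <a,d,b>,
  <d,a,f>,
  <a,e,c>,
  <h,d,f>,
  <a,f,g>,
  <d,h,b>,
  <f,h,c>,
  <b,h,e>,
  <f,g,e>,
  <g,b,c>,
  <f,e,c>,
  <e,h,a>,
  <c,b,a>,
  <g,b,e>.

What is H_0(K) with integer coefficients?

Take the total order a < b < c < d < e < f < g < h on the vertex set. Then K (dimension 2) consists of the simplices:

  0-simplices (8): a, b, c, d, e, f, g, h
  1-simplices (24): ab, ac, ad, ae, af, ag, ah, bc, bd, be, bg, bh, ce, cf, cg, ch, df, dh, ef, eg, eh, fg, fh, gh
  2-simplices (16): abc, abd, ace, adf, aeh, afg, agh, bcg, bdh, beg, beh, cef, cfh, cgh, dfh, efg

so the chain groups are C_0 ≅ Z^8, C_1 ≅ Z^24, C_2 ≅ Z^16.

Boundary ∂_1: C_1 → C_0 maps an edge to its endpoints' difference, ∂[p,q] = q − p.
As a 8×24 matrix over Z this has rank 7, with invariant factors (1,1,1,1,1,1,1).

∂_2: C_2 → C_1 maps a triangle to the signed sum of its edges. For instance
  ∂dfh = fh − dh + df,
  ∂cef = ef − cf + ce.
This gives a 24×16 integer matrix of rank 15; reducing to Smith normal form yields diagonal entries (1,1,1,1,1,1,1,1,1,1,1,1,1,1,1).

Computing H_k = (kernel of ∂_k) / (image of ∂_{k+1}):

  H_0: rank C_0 − rank ∂_1 = 8 − 7 = 1, and the invariant factors of ∂_1 are all 1, so H_0 = Z.

H_0 = Z.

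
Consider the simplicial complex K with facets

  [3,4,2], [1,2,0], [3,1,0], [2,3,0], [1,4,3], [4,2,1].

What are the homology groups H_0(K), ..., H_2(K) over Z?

Take the total order 0 < 1 < 2 < 3 < 4 on the vertex set. Then K (dimension 2) consists of the simplices:

  0-simplices (5): [0], [1], [2], [3], [4]
  1-simplices (9): [0,1], [0,2], [0,3], [1,2], [1,3], [1,4], [2,3], [2,4], [3,4]
  2-simplices (6): [0,1,2], [0,1,3], [0,2,3], [1,2,4], [1,3,4], [2,3,4]

so the chain groups are C_0 ≅ Z^5, C_1 ≅ Z^9, C_2 ≅ Z^6.

∂_1: C_1 → C_0 maps an edge to its endpoints' difference, ∂[p,q] = q − p. For instance
  ∂[0,2] = [2] − [0].
The 5×9 boundary matrix has rank 4 and Smith normal form diag(1,1,1,1).

Boundary ∂_2: C_2 → C_1 sends each 2-simplex [p,q,r] to [q,r] − [p,r] + [p,q]. For instance
  ∂[0,1,2] = [1,2] − [0,2] + [0,1],
  ∂[2,3,4] = [3,4] − [2,4] + [2,3].
The 9×6 boundary matrix has rank 5 and Smith normal form diag(1,1,1,1,1).

Reading off H_k = ker ∂_k / im ∂_{k+1}:

  H_0: rank C_0 − rank ∂_1 = 5 − 4 = 1, and the invariant factors of ∂_1 are all 1, so H_0 ≅ Z.
  H_1: rank ker ∂_1 − rank ∂_2 = (9 − 4) − 5 = 0, and the invariant factors of ∂_2 are all 1, so H_1 ≅ 0.
  H_2: rank ker ∂_2 − rank ∂_3 = (6 − 5) − 0 = 1, and there is no ∂_3, so H_2 ≅ Z.

(K is a triangulation of the 2-sphere S^2.)

H_0 ≅ Z,  H_1 = 0,  H_2 ≅ Z.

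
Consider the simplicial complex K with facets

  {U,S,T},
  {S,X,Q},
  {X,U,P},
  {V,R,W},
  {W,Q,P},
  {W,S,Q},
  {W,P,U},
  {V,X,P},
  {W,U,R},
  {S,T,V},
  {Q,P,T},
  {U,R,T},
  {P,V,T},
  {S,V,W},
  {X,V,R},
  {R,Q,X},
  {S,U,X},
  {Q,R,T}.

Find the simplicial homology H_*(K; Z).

We work with the vertex ordering P < Q < R < S < T < U < V < W < X. The simplices of K, each written with vertices in increasing order, are:

  0-simplices (9): P, Q, R, S, T, U, V, W, X
  1-simplices (27): PQ, PT, PU, PV, PW, PX, QR, QS, QT, QW, QX, RT, RU, RV, RW, RX, ST, SU, SV, SW, SX, TU, TV, UW, UX, VW, VX
  2-simplices (18): PQT, PQW, PTV, PUW, PUX, PVX, QRT, QRX, QSW, QSX, RTU, RUW, RVW, RVX, STU, STV, SUX, SVW

giving chain groups C_0 ≅ Z^9, C_1 ≅ Z^27, C_2 ≅ Z^18.

The boundary map ∂_1: C_1 → C_0 sends each edge [p,q] (with p < q) to q − p. For instance
  ∂TU = U − T.
As a 9×27 matrix over Z this has rank 8, with invariant factors (1,1,1,1,1,1,1,1).

The boundary map ∂_2: C_2 → C_1 sends each 2-simplex [p,q,r] to [q,r] − [p,r] + [p,q]. For instance
  ∂PQW = QW − PW + PQ,
  ∂RUW = UW − RW + RU.
The resulting 27×18 matrix has rank 17, and its Smith normal form has invariant factors (1,1,1,1,1,1,1,1,1,1,1,1,1,1,1,1,1).

From H_k ≅ ker(∂_k) / im(∂_{k+1}) we obtain:

  H_0: rank C_0 − rank ∂_1 = 9 − 8 = 1, and the invariant factors of ∂_1 are all 1, so H_0 = Z.
  H_1: rank ker ∂_1 − rank ∂_2 = (27 − 8) − 17 = 2, and the invariant factors of ∂_2 are all 1, so H_1 = Z^2.
  H_2: rank ker ∂_2 − rank ∂_3 = (18 − 17) − 0 = 1, and there is no ∂_3, so H_2 = Z.

As a check, the Euler characteristic is 9 − 27 + 18 = 0, which agrees with 1 − 2 + 1 = 0.

H_0 ≅ Z,  H_1 ≅ Z^2,  H_2 ≅ Z.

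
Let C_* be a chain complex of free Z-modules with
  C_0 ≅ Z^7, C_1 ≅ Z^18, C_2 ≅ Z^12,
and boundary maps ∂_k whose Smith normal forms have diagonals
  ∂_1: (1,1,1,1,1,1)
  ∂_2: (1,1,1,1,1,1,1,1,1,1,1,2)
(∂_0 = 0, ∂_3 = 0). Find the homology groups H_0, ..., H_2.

H_0 ≅ Z,  H_1 ≅ Z_2,  H_2 = 0.

H_0: b_0 = 7 − 0 − 6 = 1; torsion from ∂_1 factors > 1: none. So H_0 ≅ Z.
H_1: b_1 = 18 − 6 − 12 = 0; torsion from ∂_2 factors > 1: [2]. So H_1 ≅ Z_2.
H_2: b_2 = 12 − 12 − 0 = 0; torsion from ∂_3 factors > 1: none. So H_2 ≅ 0.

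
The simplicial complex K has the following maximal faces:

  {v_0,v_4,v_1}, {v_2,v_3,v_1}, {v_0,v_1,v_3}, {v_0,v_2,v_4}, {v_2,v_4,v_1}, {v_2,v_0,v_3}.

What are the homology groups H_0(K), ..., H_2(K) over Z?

Fix the vertex order v_0 < v_1 < v_2 < v_3 < v_4 and write every simplex with vertices in increasing order. Then dim K = 2 and the simplices of K are:

  0-simplices (5): [v_0], [v_1], [v_2], [v_3], [v_4]
  1-simplices (9): [v_0,v_1], [v_0,v_2], [v_0,v_3], [v_0,v_4], [v_1,v_2], [v_1,v_3], [v_1,v_4], [v_2,v_3], [v_2,v_4]
  2-simplices (6): [v_0,v_1,v_3], [v_0,v_1,v_4], [v_0,v_2,v_3], [v_0,v_2,v_4], [v_1,v_2,v_3], [v_1,v_2,v_4]

giving chain groups C_0 ≅ Z^5, C_1 ≅ Z^9, C_2 ≅ Z^6.

∂_1: C_1 → C_0 sends each edge [p,q] (with p < q) to q − p. For instance
  ∂[v_1,v_3] = [v_3] − [v_1].
This gives a 5×9 integer matrix of rank 4; reducing to Smith normal form yields diagonal entries (1,1,1,1).

The boundary map ∂_2: C_2 → C_1 acts by ∂[p,q,r] = [q,r] − [p,r] + [p,q]. For instance
  ∂[v_0,v_1,v_3] = [v_1,v_3] − [v_0,v_3] + [v_0,v_1],
  ∂[v_0,v_1,v_4] = [v_1,v_4] − [v_0,v_4] + [v_0,v_1].
This gives a 9×6 integer matrix of rank 5; reducing to Smith normal form yields diagonal entries (1,1,1,1,1).

Reading off H_k = ker ∂_k / im ∂_{k+1}:

  H_0: rank C_0 − rank ∂_1 = 5 − 4 = 1, and the invariant factors of ∂_1 are all 1, so H_0 = Z.
  H_1: rank ker ∂_1 − rank ∂_2 = (9 − 4) − 5 = 0, and the invariant factors of ∂_2 are all 1, so H_1 = 0.
  H_2: rank ker ∂_2 − rank ∂_3 = (6 − 5) − 0 = 1, and there is no ∂_3, so H_2 = Z.

As a check, the Euler characteristic is 5 − 9 + 6 = 2, which agrees with 1 − 0 + 1 = 2.

H_0 = Z,  H_1 = 0,  H_2 = Z.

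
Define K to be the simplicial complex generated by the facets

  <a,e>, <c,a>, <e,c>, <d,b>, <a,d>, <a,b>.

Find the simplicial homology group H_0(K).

Take the total order a < b < c < d < e on the vertex set. Then K (dimension 1) consists of the simplices:

  0-simplices (5): a, b, c, d, e
  1-simplices (6): ab, ac, ad, ae, bd, ce

Hence C_0 ≅ Z^5, C_1 ≅ Z^6.

The boundary map ∂_1: C_1 → C_0 is given by ∂[p,q] = [q] − [p]. For instance
  ∂ce = e − c.
The resulting 5×6 matrix has rank 4, and its Smith normal form has invariant factors (1,1,1,1).

Reading off H_k = ker ∂_k / im ∂_{k+1}:

  H_0: rank C_0 − rank ∂_1 = 5 − 4 = 1, and the invariant factors of ∂_1 are all 1, so H_0 ≅ Z.

H_0 ≅ Z.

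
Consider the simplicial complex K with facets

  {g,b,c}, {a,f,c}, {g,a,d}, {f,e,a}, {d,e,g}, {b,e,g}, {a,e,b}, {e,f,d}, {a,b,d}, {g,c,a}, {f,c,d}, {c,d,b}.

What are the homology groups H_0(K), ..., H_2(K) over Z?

H_0 = Z,  H_1 = Z_2,  H_2 = 0.

Fix the vertex order a < b < c < d < e < f < g and write every simplex with vertices in increasing order. Then dim K = 2 and the simplices of K are:

  0-simplices (7): a, b, c, d, e, f, g
  1-simplices (18): ab, ac, ad, ae, af, ag, bc, bd, be, bg, cd, cf, cg, de, df, dg, ef, eg
  2-simplices (12): abd, abe, acf, acg, adg, aef, bcd, bcg, beg, cdf, def, deg

Hence C_0 ≅ Z^7, C_1 ≅ Z^18, C_2 ≅ Z^12.

The boundary map ∂_1: C_1 → C_0 maps an edge to its endpoints' difference, ∂[p,q] = q − p.
The 7×18 boundary matrix has rank 6 and Smith normal form diag(1,1,1,1,1,1).

∂_2: C_2 → C_1 sends each 2-simplex [p,q,r] to [q,r] − [p,r] + [p,q]. For instance
  ∂cdf = df − cf + cd,
  ∂def = ef − df + de.
As a 18×12 matrix over Z this has rank 12, with invariant factors (1,1,1,1,1,1,1,1,1,1,1,2).

Computing H_k = (kernel of ∂_k) / (image of ∂_{k+1}):

  H_0: rank C_0 − rank ∂_1 = 7 − 6 = 1, and the invariant factors of ∂_1 are all 1, so H_0 = Z.
  H_1: rank ker ∂_1 − rank ∂_2 = (18 − 6) − 12 = 0, and ∂_2 has invariant factor 2 > 1, so H_1 = Z_2.
  H_2: rank ker ∂_2 − rank ∂_3 = (12 − 12) − 0 = 0, and there is no ∂_3, so H_2 = 0.

As a check, the Euler characteristic is 7 − 18 + 12 = 1, which agrees with 1 − 0 + 0 = 1.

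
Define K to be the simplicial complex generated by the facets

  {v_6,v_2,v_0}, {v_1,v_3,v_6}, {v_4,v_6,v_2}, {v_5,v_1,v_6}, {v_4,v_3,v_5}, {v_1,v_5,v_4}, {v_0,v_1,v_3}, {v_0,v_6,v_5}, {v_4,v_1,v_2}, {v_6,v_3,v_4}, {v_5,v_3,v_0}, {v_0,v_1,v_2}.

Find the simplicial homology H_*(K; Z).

K has 7 vertices, 18 edges, 12 triangles.
rank ∂_0 = 0, rank ∂_1 = 6 ⇒ b_0 = 7 − 0 − 6 = 1; all invariant factors of ∂_1 are 1 so no torsion. So H_0 ≅ Z.
rank ∂_1 = 6, rank ∂_2 = 12 ⇒ b_1 = 18 − 6 − 12 = 0; ∂_2 has invariant factor(s) [2] giving torsion. So H_1 ≅ Z_2.
rank ∂_2 = 12, rank ∂_3 = 0 ⇒ b_2 = 12 − 12 − 0 = 0. So H_2 ≅ 0.

H_0 = Z,  H_1 = Z_2,  H_2 = 0.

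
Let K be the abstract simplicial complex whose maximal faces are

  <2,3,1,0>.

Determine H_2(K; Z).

Fix the vertex order 0 < 1 < 2 < 3 and write every simplex with vertices in increasing order. Then dim K = 3 and the simplices of K are:

  0-simplices (4): [0], [1], [2], [3]
  1-simplices (6): [0,1], [0,2], [0,3], [1,2], [1,3], [2,3]
  2-simplices (4): [0,1,2], [0,1,3], [0,2,3], [1,2,3]
  3-simplices (1): [0,1,2,3]

so the chain groups are C_0 ≅ Z^4, C_1 ≅ Z^6, C_2 ≅ Z^4, C_3 ≅ Z^1.

∂_1: C_1 → C_0 sends each edge [p,q] (with p < q) to q − p. For instance
  ∂[0,3] = [3] − [0].
The resulting 4×6 matrix has rank 3, and its Smith normal form has invariant factors (1,1,1).

The boundary map ∂_2: C_2 → C_1 maps a triangle to the signed sum of its edges. For instance
  ∂[1,2,3] = [2,3] − [1,3] + [1,2],
  ∂[0,1,2] = [1,2] − [0,2] + [0,1].
The resulting 6×4 matrix has rank 3, and its Smith normal form has invariant factors (1,1,1).

Boundary ∂_3: C_3 → C_2 sends each 3-simplex σ to the alternating sum Σ_i (−1)^i (σ with its i-th vertex removed). For instance
  ∂[0,1,2,3] = [1,2,3] − [0,2,3] + [0,1,3] − [0,1,2].
As a 4×1 matrix over Z this has rank 1, with invariant factors (1).

Computing H_k = (kernel of ∂_k) / (image of ∂_{k+1}):

  H_2: rank ker ∂_2 − rank ∂_3 = (4 − 3) − 1 = 0, and the invariant factors of ∂_3 are all 1, so H_2 ≅ 0.

H_2 ≅ 0.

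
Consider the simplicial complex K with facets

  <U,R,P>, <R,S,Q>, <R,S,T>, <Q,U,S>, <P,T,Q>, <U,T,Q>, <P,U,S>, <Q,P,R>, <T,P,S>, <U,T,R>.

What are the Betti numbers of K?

b_0 = 1, b_1 = 0, b_2 = 0.

Fix the vertex order P < Q < R < S < T < U and write every simplex with vertices in increasing order. Then dim K = 2 and the simplices of K are:

  0-simplices (6): P, Q, R, S, T, U
  1-simplices (15): PQ, PR, PS, PT, PU, QR, QS, QT, QU, RS, RT, RU, ST, SU, TU
  2-simplices (10): PQR, PQT, PRU, PST, PSU, QRS, QSU, QTU, RST, RTU

giving chain groups C_0 ≅ Z^6, C_1 ≅ Z^15, C_2 ≅ Z^10.

∂_1: C_1 → C_0 is given by ∂[p,q] = [q] − [p]. For instance
  ∂ST = T − S.
The resulting 6×15 matrix has rank 5, and its Smith normal form has invariant factors (1,1,1,1,1).

The boundary map ∂_2: C_2 → C_1 sends each 2-simplex [p,q,r] to [q,r] − [p,r] + [p,q]. For instance
  ∂RST = ST − RT + RS,
  ∂PQT = QT − PT + PQ.
The resulting 15×10 matrix has rank 10, and its Smith normal form has invariant factors (1,1,1,1,1,1,1,1,1,2).

From H_k ≅ ker(∂_k) / im(∂_{k+1}) we obtain:

  H_0: rank C_0 − rank ∂_1 = 6 − 5 = 1, and the invariant factors of ∂_1 are all 1, so H_0 ≅ Z.
  H_1: rank ker ∂_1 − rank ∂_2 = (15 − 5) − 10 = 0, and ∂_2 has invariant factor 2 > 1, so H_1 ≅ Z/2.
  H_2: rank ker ∂_2 − rank ∂_3 = (10 − 10) − 0 = 0, and there is no ∂_3, so H_2 ≅ 0.

(K is a triangulation of the real projective plane RP^2.)

Hence the Betti numbers are b_0 = 1, b_1 = 0, b_2 = 0.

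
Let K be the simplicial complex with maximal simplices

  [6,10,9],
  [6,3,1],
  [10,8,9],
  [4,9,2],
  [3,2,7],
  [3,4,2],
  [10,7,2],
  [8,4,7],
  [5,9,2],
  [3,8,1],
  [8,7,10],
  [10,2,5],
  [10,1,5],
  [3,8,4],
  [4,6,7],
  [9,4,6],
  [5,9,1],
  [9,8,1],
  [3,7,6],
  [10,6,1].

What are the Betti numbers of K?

b_0 = 1, b_1 = 1, b_2 = 0.

We work with the vertex ordering 1 < 2 < 3 < 4 < 5 < 6 < 7 < 8 < 9 < 10. The simplices of K, each written with vertices in increasing order, are:

  0-simplices (10): [1], [2], [3], [4], [5], [6], [7], [8], [9], [10]
  1-simplices (30): (30 of them)
  2-simplices (20): (20 of them)

so the chain groups are C_0 ≅ Z^10, C_1 ≅ Z^30, C_2 ≅ Z^20.

The boundary map ∂_1: C_1 → C_0 is given by ∂[p,q] = [q] − [p]. For instance
  ∂[1,6] = [6] − [1].
As a 10×30 matrix over Z this has rank 9, with invariant factors (1,1,1,1,1,1,1,1,1).

Boundary ∂_2: C_2 → C_1 maps a triangle to the signed sum of its edges. For instance
  ∂[6,9,10] = [9,10] − [6,10] + [6,9],
  ∂[1,3,6] = [3,6] − [1,6] + [1,3].
The 30×20 boundary matrix has rank 20 and Smith normal form diag(1,1,1,1,1,1,1,1,1,1,1,1,1,1,1,1,1,1,1,2).

Now H_k = ker ∂_k / im ∂_{k+1}, so:

  H_0: rank C_0 − rank ∂_1 = 10 − 9 = 1, and the invariant factors of ∂_1 are all 1, so H_0 = Z.
  H_1: rank ker ∂_1 − rank ∂_2 = (30 − 9) − 20 = 1, and ∂_2 has invariant factor 2 > 1, so H_1 = Z × Z/2.
  H_2: rank ker ∂_2 − rank ∂_3 = (20 − 20) − 0 = 0, and there is no ∂_3, so H_2 = 0.

As a check, the Euler characteristic is 10 − 30 + 20 = 0, which agrees with 1 − 1 + 0 = 0.
(K is a triangulation of the Klein bottle.)

Hence the Betti numbers are b_0 = 1, b_1 = 1, b_2 = 0.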